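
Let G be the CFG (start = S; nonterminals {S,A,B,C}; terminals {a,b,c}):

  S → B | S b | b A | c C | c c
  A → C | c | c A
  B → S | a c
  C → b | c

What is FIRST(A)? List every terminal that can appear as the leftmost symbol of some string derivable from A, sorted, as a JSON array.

Compute FIRST by fixpoint:
iter 1:
  A via A→c: +{c}
  B via B→a c: +{a}
  C via C→b: +{b}
  C via C→c: +{c}
  S via S→B: +{a}
  S via S→b A: +{b}
  S via S→c C: +{c}
  FIRST(S)={a,b,c}  FIRST(A)={c}  FIRST(B)={a}  FIRST(C)={b,c}
iter 2:
  A via A→C: +{b}
  B via B→S: +{b,c}
  FIRST(S)={a,b,c}  FIRST(A)={b,c}  FIRST(B)={a,b,c}  FIRST(C)={b,c}
iter 3: done
  FIRST(S)={a,b,c}  FIRST(A)={b,c}  FIRST(B)={a,b,c}  FIRST(C)={b,c}

FIRST(A) = ["b", "c"]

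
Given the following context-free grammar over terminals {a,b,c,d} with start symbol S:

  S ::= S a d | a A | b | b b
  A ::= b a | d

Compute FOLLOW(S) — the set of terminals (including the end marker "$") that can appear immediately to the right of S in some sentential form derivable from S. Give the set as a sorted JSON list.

Compute FIRST by fixpoint:
round 1:
  A via A→b a: +{b}
  A via A→d: +{d}
  S via S→a A: +{a}
  S via S→b: +{b}
  S: {a,b}  A: {b,d}
round 2: (no change)
  S: {a,b}  A: {b,d}

Compute FOLLOW by fixpoint:
initialize: $ ∈ FOLLOW(S)
[1]
  S→S a d: FOLLOW(S) ⊇ FIRST(a) = {a}; new: +{a}
  S→a A: FOLLOW(A) ⊇ FOLLOW(S) ⊇ {$,a}; new: +{$,a}
  FOLLOW[S]={$,a}  FOLLOW[A]={$,a}
[2] (no change)
  FOLLOW[S]={$,a}  FOLLOW[A]={$,a}

FOLLOW(S) = ["$", "a"]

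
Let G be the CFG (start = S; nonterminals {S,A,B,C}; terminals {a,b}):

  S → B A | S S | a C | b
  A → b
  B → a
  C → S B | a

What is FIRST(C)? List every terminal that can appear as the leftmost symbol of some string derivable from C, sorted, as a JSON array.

FIRST iteration:
round 1:
  A via A→b: +{b}
  B via B→a: +{a}
  C via C→a: +{a}
  S via S→B A: +{a}
  S via S→b: +{b}
  FIRST(S)={a,b}  FIRST(A)={b}  FIRST(B)={a}  FIRST(C)={a}
round 2:
  C via C→S B: +{b}
  FIRST(S)={a,b}  FIRST(A)={b}  FIRST(B)={a}  FIRST(C)={a,b}
round 3: done
  FIRST(S)={a,b}  FIRST(A)={b}  FIRST(B)={a}  FIRST(C)={a,b}

FIRST(C) = ["a", "b"]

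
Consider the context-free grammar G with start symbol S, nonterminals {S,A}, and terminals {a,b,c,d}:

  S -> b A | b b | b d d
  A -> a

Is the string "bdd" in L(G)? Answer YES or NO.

Convert to CNF:
  S -> T0 A | T0 T0 | T0 X2
  A -> a
  T0 -> b
  T1 -> d
  X2 -> T1 T1

CYK fill:
  cell(0,0) b: {T0}  orig:{}
  cell(1,1) d: {T1}  orig:{}
  cell(2,2) d: {T1}  orig:{}
  cell(0,1) bd: ∅
  cell(1,2) dd: {X2}  orig:{}
  cell(0,2) bdd: {S}

S ∈ T[0,2] ⇒ YES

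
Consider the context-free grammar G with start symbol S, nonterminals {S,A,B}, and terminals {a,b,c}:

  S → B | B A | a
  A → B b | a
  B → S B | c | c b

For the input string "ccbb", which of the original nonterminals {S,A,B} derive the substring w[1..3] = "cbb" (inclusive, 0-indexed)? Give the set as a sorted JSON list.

Convert to CNF:
  S -> B A | S B | T1 T0 | a | c
  A -> B T0 | a
  B -> S B | T1 T0 | c
  T0 -> b
  T1 -> c

CYK fill, restricted to cells inside w[1..3]:
  cell(1,1) c: {B,S,T1}  orig:{B,S}
  cell(2,2) b: {T0}  orig:{}
  cell(3,3) b: {T0}  orig:{}
  cell(1,2) cb: {A,B,S}
  cell(2,3) bb: ∅
  cell(1,3) cbb: {A}

Original NTs in T[1,3] deriving "cbb": ["A"]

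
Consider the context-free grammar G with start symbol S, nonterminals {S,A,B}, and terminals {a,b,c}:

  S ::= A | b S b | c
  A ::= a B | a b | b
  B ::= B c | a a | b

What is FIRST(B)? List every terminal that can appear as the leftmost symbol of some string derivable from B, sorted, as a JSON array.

FIRST iteration:
iter 1:
  A via A→a B: +{a}
  A via A→b: +{b}
  B via B→a a: +{a}
  B via B→b: +{b}
  S via S→A: +{a,b}
  S via S→c: +{c}
  S: {a,b,c}  A: {a,b}  B: {a,b}
iter 2: — fixpoint
  S: {a,b,c}  A: {a,b}  B: {a,b}

FIRST(B) = ["a", "b"]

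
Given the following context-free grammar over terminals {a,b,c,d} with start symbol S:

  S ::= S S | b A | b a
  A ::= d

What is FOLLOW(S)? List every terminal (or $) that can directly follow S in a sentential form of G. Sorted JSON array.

FIRST iteration:
iter 1:
  A via A→d: +{d}
  S via S→b A: +{b}
  S: {b}  A: {d}
iter 2: (no change)
  S: {b}  A: {d}

Compute FOLLOW by fixpoint:
seed FOLLOW(S) with $
iter 1:
  S→S S: FOLLOW(S) ⊇ FIRST(S) = {b}; new: +{b}
  S→b A: FOLLOW(A) ⊇ FOLLOW(S) ⊇ {$,b}; new: +{$,b}
  S: {$,b}  A: {$,b}
iter 2: (no change)
  S: {$,b}  A: {$,b}

FOLLOW(S) = ["$", "b"]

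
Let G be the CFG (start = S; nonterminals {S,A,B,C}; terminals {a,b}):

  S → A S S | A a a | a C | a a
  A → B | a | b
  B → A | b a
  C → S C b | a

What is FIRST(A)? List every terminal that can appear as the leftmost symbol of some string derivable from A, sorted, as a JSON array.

FIRST sets, iterate to fixpoint:
round 1:
  A via A→a: +{a}
  A via A→b: +{b}
  B via B→A: +{a,b}
  C via C→a: +{a}
  S via S→A S S: +{a,b}
  S: {a,b}  A: {a,b}  B: {a,b}  C: {a}
round 2:
  C via C→S C b: +{b}
  S: {a,b}  A: {a,b}  B: {a,b}  C: {a,b}
round 3: done
  S: {a,b}  A: {a,b}  B: {a,b}  C: {a,b}

FIRST(A) = ["a", "b"]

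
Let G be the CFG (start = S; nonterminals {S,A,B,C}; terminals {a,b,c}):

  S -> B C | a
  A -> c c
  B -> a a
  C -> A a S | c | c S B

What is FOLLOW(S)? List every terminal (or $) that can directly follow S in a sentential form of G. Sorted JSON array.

Compute FIRST by fixpoint:
[1]
  A via A→c c: +{c}
  B via B→a a: +{a}
  C via C→A a S: +{c}
  S via S→B C: +{a}
  S: {a}  A: {c}  B: {a}  C: {c}
[2] done
  S: {a}  A: {c}  B: {a}  C: {c}

FOLLOW iteration:
seed FOLLOW(S) with $
[1]
  C→A a S: FOLLOW(A) ⊇ FIRST(a) = {a}; new: +{a}
  C→c S B: FOLLOW(S) ⊇ FIRST(B) = {a}; new: +{a}
  S→B C: FOLLOW(B) ⊇ FIRST(C) = {c}; new: +{c}
  S→B C: FOLLOW(C) ⊇ FOLLOW(S) ⊇ {$,a}; new: +{$,a}
  FOLLOW[S]={$,a}  FOLLOW[A]={a}  FOLLOW[B]={c}  FOLLOW[C]={$,a}
[2]
  C→c S B: FOLLOW(B) ⊇ FOLLOW(C) ⊇ {$,a}; new: +{$,a}
  FOLLOW[S]={$,a}  FOLLOW[A]={a}  FOLLOW[B]={$,a,c}  FOLLOW[C]={$,a}
[3] (no change)
  FOLLOW[S]={$,a}  FOLLOW[A]={a}  FOLLOW[B]={$,a,c}  FOLLOW[C]={$,a}

FOLLOW(S) = ["$", "a"]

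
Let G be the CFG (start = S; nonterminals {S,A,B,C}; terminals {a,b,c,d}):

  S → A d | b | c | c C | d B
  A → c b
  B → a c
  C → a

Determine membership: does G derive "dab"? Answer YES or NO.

Convert to CNF:
  S -> A T3 | T0 C | T3 B | b | c
  A -> T0 T1
  B -> T2 T0
  C -> a
  T0 -> c
  T1 -> b
  T2 -> a
  T3 -> d

CYK table (by increasing span):
  [0..0]={T3}  "d"  orig:{}
  [1..1]={C,T2}  "a"  orig:{C}
  [2..2]={S,T1}  "b"  orig:{S}
  [0..1]=∅  "da"
  [1..2]=∅  "ab"
  [0..2]=∅  "dab"

S ∉ T[0,2] ⇒ NO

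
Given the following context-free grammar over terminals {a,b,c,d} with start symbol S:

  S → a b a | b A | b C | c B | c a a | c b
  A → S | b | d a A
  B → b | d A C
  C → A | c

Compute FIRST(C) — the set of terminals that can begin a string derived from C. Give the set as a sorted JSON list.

FIRST iteration:
round 1:
  A via A→b: +{b}
  A via A→d a A: +{d}
  B via B→b: +{b}
  B via B→d A C: +{d}
  C via C→A: +{b,d}
  C via C→c: +{c}
  S via S→a b a: +{a}
  S via S→b A: +{b}
  S via S→c B: +{c}
  S: {a,b,c}  A: {b,d}  B: {b,d}  C: {b,c,d}
round 2:
  A via A→S: +{a,c}
  C via C→A: +{a}
  S: {a,b,c}  A: {a,b,c,d}  B: {b,d}  C: {a,b,c,d}
round 3: (no change)
  S: {a,b,c}  A: {a,b,c,d}  B: {b,d}  C: {a,b,c,d}

FIRST(C) = ["a", "b", "c", "d"]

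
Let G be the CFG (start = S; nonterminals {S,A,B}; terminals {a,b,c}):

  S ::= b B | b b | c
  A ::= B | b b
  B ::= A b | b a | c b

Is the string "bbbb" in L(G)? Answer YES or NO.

CNF form of G:
  S -> T0 B | T0 T0 | c
  A -> A T0 | T0 T0 | T0 T1 | T2 T0
  B -> A T0 | T0 T1 | T2 T0
  T0 -> b
  T1 -> a
  T2 -> c

CYK table (by increasing span):
  [0..0]={T0}  "b"  orig:{}
  [1..1]={T0}  "b"  orig:{}
  [2..2]={T0}  "b"  orig:{}
  [3..3]={T0}  "b"  orig:{}
  [0..1]={A,S}  "bb"
  [1..2]={A,S}  "bb"
  [2..3]={A,S}  "bb"
  [0..2]={A,B}  "bbb"
  [1..3]={A,B}  "bbb"
  [0..3]={A,B,S}  "bbbb"

S ∈ T[0,3] ⇒ YES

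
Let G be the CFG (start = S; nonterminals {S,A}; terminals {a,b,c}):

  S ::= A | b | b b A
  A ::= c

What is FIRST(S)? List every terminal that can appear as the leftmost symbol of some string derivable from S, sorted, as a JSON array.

Compute FIRST by fixpoint:
pass 1:
  A via A→c: +{c}
  S via S→A: +{c}
  S via S→b: +{b}
  FIRST[S]={b,c}  FIRST[A]={c}
pass 2: done
  FIRST[S]={b,c}  FIRST[A]={c}

FIRST(S) = ["b", "c"]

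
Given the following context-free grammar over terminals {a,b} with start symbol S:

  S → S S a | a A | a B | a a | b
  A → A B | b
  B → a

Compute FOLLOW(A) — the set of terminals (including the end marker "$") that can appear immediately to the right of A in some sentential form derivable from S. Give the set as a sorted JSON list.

FIRST iteration:
pass 1:
  A via A→b: +{b}
  B via B→a: +{a}
  S via S→a A: +{a}
  S via S→b: +{b}
  FIRST(S)={a,b}  FIRST(A)={b}  FIRST(B)={a}
pass 2: — fixpoint
  FIRST(S)={a,b}  FIRST(A)={b}  FIRST(B)={a}

FOLLOW iteration:
seed FOLLOW(S) with $
[1]
  A→A B: FOLLOW(A) ⊇ FIRST(B) = {a}; new: +{a}
  A→A B: FOLLOW(B) ⊇ FOLLOW(A) ⊇ {a}; new: +{a}
  S→S S a: FOLLOW(S) ⊇ FIRST(S) = {a,b}; new: +{a,b}
  S→a A: FOLLOW(A) ⊇ FOLLOW(S) ⊇ {$,a,b}; new: +{$,b}
  S→a B: FOLLOW(B) ⊇ FOLLOW(S) ⊇ {$,a,b}; new: +{$,b}
  FOLLOW[S]={$,a,b}  FOLLOW[A]={$,a,b}  FOLLOW[B]={$,a,b}
[2] done
  FOLLOW[S]={$,a,b}  FOLLOW[A]={$,a,b}  FOLLOW[B]={$,a,b}

FOLLOW(A) = ["$", "a", "b"]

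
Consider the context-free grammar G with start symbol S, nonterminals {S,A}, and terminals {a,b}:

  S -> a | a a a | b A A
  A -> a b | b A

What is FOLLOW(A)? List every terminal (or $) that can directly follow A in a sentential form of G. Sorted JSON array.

FIRST sets, iterate to fixpoint:
round 1:
  A via A→a b: +{a}
  A via A→b A: +{b}
  S via S→a: +{a}
  S via S→b A A: +{b}
  S: {a,b}  A: {a,b}
round 2: (no change)
  S: {a,b}  A: {a,b}

Compute FOLLOW by fixpoint:
seed FOLLOW(S) with $
round 1:
  S→b A A: FOLLOW(A) ⊇ FIRST(A) = {a,b}; new: +{a,b}
  S→b A A: FOLLOW(A) ⊇ FOLLOW(S) ⊇ {$}; new: +{$}
  FOLLOW(S)={$}  FOLLOW(A)={$,a,b}
round 2: — fixpoint
  FOLLOW(S)={$}  FOLLOW(A)={$,a,b}

FOLLOW(A) = ["$", "a", "b"]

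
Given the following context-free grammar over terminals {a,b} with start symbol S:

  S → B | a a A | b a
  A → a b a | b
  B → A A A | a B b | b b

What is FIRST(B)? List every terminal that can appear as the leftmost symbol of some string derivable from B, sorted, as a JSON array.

Compute FIRST by fixpoint:
pass 1:
  A via A→a b a: +{a}
  A via A→b: +{b}
  B via B→A A A: +{a,b}
  S via S→B: +{a,b}
  S: {a,b}  A: {a,b}  B: {a,b}
pass 2: done
  S: {a,b}  A: {a,b}  B: {a,b}

FIRST(B) = ["a", "b"]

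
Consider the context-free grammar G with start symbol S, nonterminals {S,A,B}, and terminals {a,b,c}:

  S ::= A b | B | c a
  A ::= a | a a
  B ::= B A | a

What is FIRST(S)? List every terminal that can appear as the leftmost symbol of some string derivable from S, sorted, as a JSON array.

FIRST sets, iterate to fixpoint:
iter 1:
  A via A→a: +{a}
  B via B→a: +{a}
  S via S→A b: +{a}
  S via S→c a: +{c}
  FIRST[S]={a,c}  FIRST[A]={a}  FIRST[B]={a}
iter 2: done
  FIRST[S]={a,c}  FIRST[A]={a}  FIRST[B]={a}

FIRST(S) = ["a", "c"]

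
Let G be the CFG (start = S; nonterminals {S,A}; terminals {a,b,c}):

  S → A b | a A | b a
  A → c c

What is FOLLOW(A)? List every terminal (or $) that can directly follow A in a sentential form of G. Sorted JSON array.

FIRST sets, iterate to fixpoint:
[1]
  A via A→c c: +{c}
  S via S→A b: +{c}
  S via S→a A: +{a}
  S via S→b a: +{b}
  FIRST[S]={a,b,c}  FIRST[A]={c}
[2] (no change)
  FIRST[S]={a,b,c}  FIRST[A]={c}

Compute FOLLOW by fixpoint:
FOLLOW(S) := {$}
iter 1:
  S→A b: FOLLOW(A) ⊇ FIRST(b) = {b}; new: +{b}
  S→a A: FOLLOW(A) ⊇ FOLLOW(S) ⊇ {$}; new: +{$}
  FOLLOW[S]={$}  FOLLOW[A]={$,b}
iter 2: — fixpoint
  FOLLOW[S]={$}  FOLLOW[A]={$,b}

FOLLOW(A) = ["$", "b"]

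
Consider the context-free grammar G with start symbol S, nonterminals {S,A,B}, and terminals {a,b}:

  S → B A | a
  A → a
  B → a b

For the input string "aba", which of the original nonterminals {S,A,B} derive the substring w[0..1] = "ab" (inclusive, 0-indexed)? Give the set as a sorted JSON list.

Convert to CNF:
  S -> B A | a
  A -> a
  B -> T0 T1
  T0 -> a
  T1 -> b

Fill CYK table bottom-up, restricted to cells inside w[0..1]:
  T[0,0] 'a' = {A,S,T0}  orig:{A,S}
  T[1,1] 'b' = {T1}  orig:{}
  T[0,1] 'ab' = {B}

Original NTs in T[0,1] deriving "ab": ["B"]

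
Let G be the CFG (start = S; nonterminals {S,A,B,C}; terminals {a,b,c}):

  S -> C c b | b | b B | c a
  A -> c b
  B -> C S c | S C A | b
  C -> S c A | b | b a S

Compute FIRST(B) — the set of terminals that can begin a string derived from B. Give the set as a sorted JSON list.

FIRST iteration:
iter 1:
  A via A→c b: +{c}
  B via B→b: +{b}
  C via C→b: +{b}
  S via S→C c b: +{b}
  S via S→c a: +{c}
  FIRST(S)={b,c}  FIRST(A)={c}  FIRST(B)={b}  FIRST(C)={b}
iter 2:
  B via B→S C A: +{c}
  C via C→S c A: +{c}
  FIRST(S)={b,c}  FIRST(A)={c}  FIRST(B)={b,c}  FIRST(C)={b,c}
iter 3: — fixpoint
  FIRST(S)={b,c}  FIRST(A)={c}  FIRST(B)={b,c}  FIRST(C)={b,c}

FIRST(B) = ["b", "c"]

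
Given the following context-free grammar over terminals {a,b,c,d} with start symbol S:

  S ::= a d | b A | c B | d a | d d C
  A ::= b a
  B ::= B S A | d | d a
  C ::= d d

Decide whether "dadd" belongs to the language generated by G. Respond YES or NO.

Convert to CNF:
  S -> T0 A | T1 T2 | T2 T1 | T2 X5 | T3 B
  A -> T0 T1
  B -> B X4 | T2 T1 | d
  C -> T2 T2
  T0 -> b
  T1 -> a
  T2 -> d
  T3 -> c
  X4 -> S A
  X5 -> T2 C

Fill CYK table bottom-up:
  cell(0,0) d: {B,T2}  orig:{B}
  cell(1,1) a: {T1}  orig:{}
  cell(2,2) d: {B,T2}  orig:{B}
  cell(3,3) d: {B,T2}  orig:{B}
  cell(0,1) da: {B,S}
  cell(1,2) ad: {S}
  cell(2,3) dd: {C}
  cell(0,2) dad: ∅
  cell(1,3) add: ∅
  cell(0,3) dadd: ∅

S ∉ T[0,3] ⇒ NO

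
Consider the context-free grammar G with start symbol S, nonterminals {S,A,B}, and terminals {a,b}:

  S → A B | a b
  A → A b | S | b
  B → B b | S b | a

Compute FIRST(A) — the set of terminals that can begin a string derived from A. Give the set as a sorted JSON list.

FIRST iteration:
iter 1:
  A via A→b: +{b}
  B via B→a: +{a}
  S via S→A B: +{b}
  S via S→a b: +{a}
  S: {a,b}  A: {b}  B: {a}
iter 2:
  A via A→S: +{a}
  B via B→S b: +{b}
  S: {a,b}  A: {a,b}  B: {a,b}
iter 3: (no change)
  S: {a,b}  A: {a,b}  B: {a,b}

FIRST(A) = ["a", "b"]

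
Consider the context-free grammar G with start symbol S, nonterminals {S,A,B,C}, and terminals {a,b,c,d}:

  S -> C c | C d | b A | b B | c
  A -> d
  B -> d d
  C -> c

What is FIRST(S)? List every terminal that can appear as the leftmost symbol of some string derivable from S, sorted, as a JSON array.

Compute FIRST by fixpoint:
pass 1:
  A via A→d: +{d}
  B via B→d d: +{d}
  C via C→c: +{c}
  S via S→C c: +{c}
  S via S→b A: +{b}
  S: {b,c}  A: {d}  B: {d}  C: {c}
pass 2: (no change)
  S: {b,c}  A: {d}  B: {d}  C: {c}

FIRST(S) = ["b", "c"]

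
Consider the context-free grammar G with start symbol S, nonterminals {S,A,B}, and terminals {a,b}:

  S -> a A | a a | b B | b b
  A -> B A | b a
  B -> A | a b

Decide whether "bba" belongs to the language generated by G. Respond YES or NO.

CNF form of G:
  S -> T0 B | T0 T0 | T1 A | T1 T1
  A -> B A | T0 T1
  B -> B A | T0 T1 | T1 T0
  T0 -> b
  T1 -> a

CYK fill:
  cell(0,0) b: {T0}  orig:{}
  cell(1,1) b: {T0}  orig:{}
  cell(2,2) a: {T1}  orig:{}
  cell(0,1) bb: {S}
  cell(1,2) ba: {A,B}
  cell(0,2) bba: {S}

S ∈ T[0,2] ⇒ YES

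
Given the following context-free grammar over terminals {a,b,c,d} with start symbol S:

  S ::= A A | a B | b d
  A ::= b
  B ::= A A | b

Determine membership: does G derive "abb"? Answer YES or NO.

CNF form of G:
  S -> A A | T0 B | T1 T2
  A -> b
  B -> A A | b
  T0 -> a
  T1 -> b
  T2 -> d

CYK table (by increasing span):
  [0..0]={T0}  "a"  orig:{}
  [1..1]={A,B,T1}  "b"  orig:{A,B}
  [2..2]={A,B,T1}  "b"  orig:{A,B}
  [0..1]={S}  "ab"
  [1..2]={B,S}  "bb"
  [0..2]={S}  "abb"

S ∈ T[0,2] ⇒ YES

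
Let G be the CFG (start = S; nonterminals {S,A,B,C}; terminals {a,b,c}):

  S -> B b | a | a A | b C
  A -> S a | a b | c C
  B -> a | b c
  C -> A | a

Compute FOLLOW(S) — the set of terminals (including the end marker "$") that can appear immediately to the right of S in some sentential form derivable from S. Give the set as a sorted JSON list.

Compute FIRST by fixpoint:
round 1:
  A via A→a b: +{a}
  A via A→c C: +{c}
  B via B→a: +{a}
  B via B→b c: +{b}
  C via C→A: +{a,c}
  S via S→B b: +{a,b}
  S: {a,b}  A: {a,c}  B: {a,b}  C: {a,c}
round 2:
  A via A→S a: +{b}
  C via C→A: +{b}
  S: {a,b}  A: {a,b,c}  B: {a,b}  C: {a,b,c}
round 3: done
  S: {a,b}  A: {a,b,c}  B: {a,b}  C: {a,b,c}

FOLLOW sets:
initialize: $ ∈ FOLLOW(S)
round 1:
  A→S a: FOLLOW(S) ⊇ FIRST(a) = {a}; new: +{a}
  S→B b: FOLLOW(B) ⊇ FIRST(b) = {b}; new: +{b}
  S→a A: FOLLOW(A) ⊇ FOLLOW(S) ⊇ {$,a}; new: +{$,a}
  S→b C: FOLLOW(C) ⊇ FOLLOW(S) ⊇ {$,a}; new: +{$,a}
  FOLLOW[S]={$,a}  FOLLOW[A]={$,a}  FOLLOW[B]={b}  FOLLOW[C]={$,a}
round 2: done
  FOLLOW[S]={$,a}  FOLLOW[A]={$,a}  FOLLOW[B]={b}  FOLLOW[C]={$,a}

FOLLOW(S) = ["$", "a"]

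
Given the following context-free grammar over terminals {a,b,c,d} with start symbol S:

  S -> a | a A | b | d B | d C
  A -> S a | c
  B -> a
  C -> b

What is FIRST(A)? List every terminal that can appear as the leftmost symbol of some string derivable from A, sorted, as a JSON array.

Compute FIRST by fixpoint:
pass 1:
  A via A→c: +{c}
  B via B→a: +{a}
  C via C→b: +{b}
  S via S→a: +{a}
  S via S→b: +{b}
  S via S→d B: +{d}
  S: {a,b,d}  A: {c}  B: {a}  C: {b}
pass 2:
  A via A→S a: +{a,b,d}
  S: {a,b,d}  A: {a,b,c,d}  B: {a}  C: {b}
pass 3: (no change)
  S: {a,b,d}  A: {a,b,c,d}  B: {a}  C: {b}

FIRST(A) = ["a", "b", "c", "d"]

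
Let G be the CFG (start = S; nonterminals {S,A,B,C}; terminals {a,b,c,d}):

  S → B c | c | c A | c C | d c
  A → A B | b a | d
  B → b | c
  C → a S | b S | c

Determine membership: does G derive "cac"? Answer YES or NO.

Convert to CNF:
  S -> B T2 | T2 A | T2 C | T3 T2 | c
  A -> A B | T0 T1 | d
  B -> b | c
  C -> T0 S | T1 S | c
  T0 -> b
  T1 -> a
  T2 -> c
  T3 -> d

CYK table (by increasing span):
  T[0,0] 'c' = {B,C,S,T2}  orig:{B,C,S}
  T[1,1] 'a' = {T1}  orig:{}
  T[2,2] 'c' = {B,C,S,T2}  orig:{B,C,S}
  T[0,1] 'ca' = ∅
  T[1,2] 'ac' = {C}
  T[0,2] 'cac' = {S}

S ∈ T[0,2] ⇒ YES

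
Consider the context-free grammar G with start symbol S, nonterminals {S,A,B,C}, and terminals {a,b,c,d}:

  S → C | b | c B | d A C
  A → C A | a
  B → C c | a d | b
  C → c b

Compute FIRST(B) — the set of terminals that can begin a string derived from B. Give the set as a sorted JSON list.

FIRST sets, iterate to fixpoint:
round 1:
  A via A→a: +{a}
  B via B→a d: +{a}
  B via B→b: +{b}
  C via C→c b: +{c}
  S via S→C: +{c}
  S via S→b: +{b}
  S via S→d A C: +{d}
  FIRST(S)={b,c,d}  FIRST(A)={a}  FIRST(B)={a,b}  FIRST(C)={c}
round 2:
  A via A→C A: +{c}
  B via B→C c: +{c}
  FIRST(S)={b,c,d}  FIRST(A)={a,c}  FIRST(B)={a,b,c}  FIRST(C)={c}
round 3: (stable)
  FIRST(S)={b,c,d}  FIRST(A)={a,c}  FIRST(B)={a,b,c}  FIRST(C)={c}

FIRST(B) = ["a", "b", "c"]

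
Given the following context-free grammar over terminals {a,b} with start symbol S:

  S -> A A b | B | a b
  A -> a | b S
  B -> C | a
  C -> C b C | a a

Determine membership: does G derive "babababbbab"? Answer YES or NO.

CNF form of G:
  S -> A X4 | C X5 | T1 T0 | T1 T1 | a
  A -> T0 S | a
  B -> C X2 | T1 T1 | a
  C -> C X3 | T1 T1
  T0 -> b
  T1 -> a
  X2 -> T0 C
  X3 -> T0 C
  X4 -> A T0
  X5 -> T0 C

CYK fill:
  cell(0,0) b: {T0}  orig:{}
  cell(1,1) a: {A,B,S,T1}  orig:{A,B,S}
  cell(2,2) b: {T0}  orig:{}
  cell(3,3) a: {A,B,S,T1}  orig:{A,B,S}
  cell(4,4) b: {T0}  orig:{}
  cell(5,5) a: {A,B,S,T1}  orig:{A,B,S}
  cell(6,6) b: {T0}  orig:{}
  cell(7,7) b: {T0}  orig:{}
  cell(8,8) b: {T0}  orig:{}
  cell(9,9) a: {A,B,S,T1}  orig:{A,B,S}
  cell(10,10) b: {T0}  orig:{}
  cell(0,1) ba: {A}
  cell(1,2) ab: {S,X4}  orig:{S}
  cell(2,3) ba: {A}
  cell(3,4) ab: {S,X4}  orig:{S}
  cell(4,5) ba: {A}
  cell(5,6) ab: {S,X4}  orig:{S}
  cell(6,7) bb: ∅
  cell(7,8) bb: ∅
  cell(8,9) ba: {A}
  cell(9,10) ab: {S,X4}  orig:{S}
  cell(0,2) bab: {A,X4}  orig:{A}
  cell(1,3) aba: ∅
  cell(2,4) bab: {A,X4}  orig:{A}
  cell(3,5) aba: ∅
  cell(4,6) bab: {A,X4}  orig:{A}
  cell(5,7) abb: ∅
  cell(6,8) bbb: ∅
  cell(7,9) bba: ∅
  cell(8,10) bab: {A,X4}  orig:{A}
  cell(0,3) baba: ∅
  cell(1,4) abab: {S}
  cell(2,5) baba: ∅
  cell(3,6) abab: {S}
  cell(4,7) babb: {X4}  orig:{}
  cell(5,8) abbb: ∅
  cell(6,9) bbba: ∅
  cell(7,10) bbab: ∅
  cell(0,4) babab: {A,S}
  cell(1,5) ababa: ∅
  cell(2,6) babab: {A,S}
  cell(3,7) ababb: {S}
  cell(4,8) babbb: ∅
  cell(5,9) abbba: ∅
  cell(6,10) bbbab: ∅
  cell(0,5) bababa: ∅
  cell(1,6) ababab: ∅
  cell(2,7) bababb: {A,S,X4}  orig:{A,S}
  cell(3,8) ababbb: ∅
  cell(4,9) babbba: ∅
  cell(5,10) abbbab: ∅
  cell(0,6) bababab: {S}
  cell(1,7) abababb: {S}
  cell(2,8) bababbb: {X4}  orig:{}
  cell(3,9) ababbba: ∅
  cell(4,10) babbbab: ∅
  cell(0,7) babababb: {A,S}
  cell(1,8) abababbb: {S}
  cell(2,9) bababbba: ∅
  cell(3,10) ababbbab: ∅
  cell(0,8) babababbb: {A,S,X4}  orig:{A,S}
  cell(1,9) abababbba: ∅
  cell(2,10) bababbbab: {S}
  cell(0,9) babababbba: ∅
  cell(1,10) abababbbab: ∅
  cell(0,10) babababbbab: {S}

S ∈ T[0,10] ⇒ YES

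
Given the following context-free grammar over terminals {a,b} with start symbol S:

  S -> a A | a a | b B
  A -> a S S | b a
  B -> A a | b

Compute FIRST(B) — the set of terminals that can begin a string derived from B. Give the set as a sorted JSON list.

FIRST iteration:
pass 1:
  A via A→a S S: +{a}
  A via A→b a: +{b}
  B via B→A a: +{a,b}
  S via S→a A: +{a}
  S via S→b B: +{b}
  FIRST[S]={a,b}  FIRST[A]={a,b}  FIRST[B]={a,b}
pass 2: — fixpoint
  FIRST[S]={a,b}  FIRST[A]={a,b}  FIRST[B]={a,b}

FIRST(B) = ["a", "b"]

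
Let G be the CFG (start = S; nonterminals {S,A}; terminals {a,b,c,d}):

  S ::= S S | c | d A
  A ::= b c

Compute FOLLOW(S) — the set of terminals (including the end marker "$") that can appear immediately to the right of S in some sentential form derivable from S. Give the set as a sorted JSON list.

Compute FIRST by fixpoint:
[1]
  A via A→b c: +{b}
  S via S→c: +{c}
  S via S→d A: +{d}
  FIRST[S]={c,d}  FIRST[A]={b}
[2] (stable)
  FIRST[S]={c,d}  FIRST[A]={b}

Compute FOLLOW by fixpoint:
FOLLOW(S) := {$}
pass 1:
  S→S S: FOLLOW(S) ⊇ FIRST(S) = {c,d}; new: +{c,d}
  S→d A: FOLLOW(A) ⊇ FOLLOW(S) ⊇ {$,c,d}; new: +{$,c,d}
  FOLLOW(S)={$,c,d}  FOLLOW(A)={$,c,d}
pass 2: — fixpoint
  FOLLOW(S)={$,c,d}  FOLLOW(A)={$,c,d}

FOLLOW(S) = ["$", "c", "d"]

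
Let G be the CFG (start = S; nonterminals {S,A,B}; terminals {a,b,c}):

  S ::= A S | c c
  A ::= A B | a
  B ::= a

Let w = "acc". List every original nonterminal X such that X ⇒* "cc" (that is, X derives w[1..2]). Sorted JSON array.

CNF form of G:
  S -> A S | T0 T0
  A -> A B | a
  B -> a
  T0 -> c

CYK fill, restricted to cells inside w[1..2]:
  cell(1,1) c: {T0}  orig:{}
  cell(2,2) c: {T0}  orig:{}
  cell(1,2) cc: {S}

Original NTs in T[1,2] deriving "cc": ["S"]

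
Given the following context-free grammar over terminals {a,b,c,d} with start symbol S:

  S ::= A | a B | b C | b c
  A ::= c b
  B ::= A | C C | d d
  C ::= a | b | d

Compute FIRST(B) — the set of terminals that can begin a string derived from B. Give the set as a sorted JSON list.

FIRST sets, iterate to fixpoint:
round 1:
  A via A→c b: +{c}
  B via B→A: +{c}
  B via B→d d: +{d}
  C via C→a: +{a}
  C via C→b: +{b}
  C via C→d: +{d}
  S via S→A: +{c}
  S via S→a B: +{a}
  S via S→b C: +{b}
  S: {a,b,c}  A: {c}  B: {c,d}  C: {a,b,d}
round 2:
  B via B→C C: +{a,b}
  S: {a,b,c}  A: {c}  B: {a,b,c,d}  C: {a,b,d}
round 3: (stable)
  S: {a,b,c}  A: {c}  B: {a,b,c,d}  C: {a,b,d}

FIRST(B) = ["a", "b", "c", "d"]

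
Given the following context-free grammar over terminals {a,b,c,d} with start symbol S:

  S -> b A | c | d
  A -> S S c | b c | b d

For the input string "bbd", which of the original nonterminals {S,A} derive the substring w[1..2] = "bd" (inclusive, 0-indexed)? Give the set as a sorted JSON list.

Convert to CNF:
  S -> T1 A | c | d
  A -> S X3 | T1 T0 | T1 T2
  T0 -> c
  T1 -> b
  T2 -> d
  X3 -> S T0

Fill CYK table bottom-up — only the sub-triangle for w[1..2]:
  [1..1]={T1}  "b"  orig:{}
  [2..2]={S,T2}  "d"  orig:{S}
  [1..2]={A}  "bd"

Original NTs in T[1,2] deriving "bd": ["A"]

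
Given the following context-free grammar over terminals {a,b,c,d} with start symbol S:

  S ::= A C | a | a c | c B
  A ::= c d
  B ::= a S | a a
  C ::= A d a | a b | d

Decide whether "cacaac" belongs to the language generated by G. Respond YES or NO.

CNF form of G:
  S -> A C | T0 B | T2 T0 | a
  A -> T0 T1
  B -> T2 S | T2 T2
  C -> A X4 | T2 T3 | d
  T0 -> c
  T1 -> d
  T2 -> a
  T3 -> b
  X4 -> T1 T2

Fill CYK table bottom-up:
  [0..0]={T0}  "c"  orig:{}
  [1..1]={S,T2}  "a"  orig:{S}
  [2..2]={T0}  "c"  orig:{}
  [3..3]={S,T2}  "a"  orig:{S}
  [4..4]={S,T2}  "a"  orig:{S}
  [5..5]={T0}  "c"  orig:{}
  [0..1]=∅  "ca"
  [1..2]={S}  "ac"
  [2..3]=∅  "ca"
  [3..4]={B}  "aa"
  [4..5]={S}  "ac"
  [0..2]=∅  "cac"
  [1..3]=∅  "aca"
  [2..4]={S}  "caa"
  [3..5]={B}  "aac"
  [0..3]=∅  "caca"
  [1..4]={B}  "acaa"
  [2..5]={S}  "caac"
  [0..4]={S}  "cacaa"
  [1..5]={B}  "acaac"
  [0..5]={S}  "cacaac"

S ∈ T[0,5] ⇒ YES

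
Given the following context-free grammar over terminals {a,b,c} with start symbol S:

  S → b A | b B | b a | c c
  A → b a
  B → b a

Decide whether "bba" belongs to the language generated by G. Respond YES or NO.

CNF form of G:
  S -> T0 A | T0 B | T0 T1 | T2 T2
  A -> T0 T1
  B -> T0 T1
  T0 -> b
  T1 -> a
  T2 -> c

Fill CYK table bottom-up:
  [0..0]={T0}  "b"  orig:{}
  [1..1]={T0}  "b"  orig:{}
  [2..2]={T1}  "a"  orig:{}
  [0..1]=∅  "bb"
  [1..2]={A,B,S}  "ba"
  [0..2]={S}  "bba"

S ∈ T[0,2] ⇒ YES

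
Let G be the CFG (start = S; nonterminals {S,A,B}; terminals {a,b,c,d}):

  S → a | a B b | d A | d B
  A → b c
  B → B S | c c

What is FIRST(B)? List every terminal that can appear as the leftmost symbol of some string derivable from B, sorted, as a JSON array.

FIRST iteration:
[1]
  A via A→b c: +{b}
  B via B→c c: +{c}
  S via S→a: +{a}
  S via S→d A: +{d}
  FIRST[S]={a,d}  FIRST[A]={b}  FIRST[B]={c}
[2] (no change)
  FIRST[S]={a,d}  FIRST[A]={b}  FIRST[B]={c}

FIRST(B) = ["c"]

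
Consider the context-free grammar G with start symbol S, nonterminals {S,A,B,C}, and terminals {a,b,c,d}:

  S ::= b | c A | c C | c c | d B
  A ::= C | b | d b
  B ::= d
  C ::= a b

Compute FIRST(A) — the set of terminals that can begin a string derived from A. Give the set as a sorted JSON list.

FIRST iteration:
[1]
  A via A→b: +{b}
  A via A→d b: +{d}
  B via B→d: +{d}
  C via C→a b: +{a}
  S via S→b: +{b}
  S via S→c A: +{c}
  S via S→d B: +{d}
  FIRST[S]={b,c,d}  FIRST[A]={b,d}  FIRST[B]={d}  FIRST[C]={a}
[2]
  A via A→C: +{a}
  FIRST[S]={b,c,d}  FIRST[A]={a,b,d}  FIRST[B]={d}  FIRST[C]={a}
[3] — fixpoint
  FIRST[S]={b,c,d}  FIRST[A]={a,b,d}  FIRST[B]={d}  FIRST[C]={a}

FIRST(A) = ["a", "b", "d"]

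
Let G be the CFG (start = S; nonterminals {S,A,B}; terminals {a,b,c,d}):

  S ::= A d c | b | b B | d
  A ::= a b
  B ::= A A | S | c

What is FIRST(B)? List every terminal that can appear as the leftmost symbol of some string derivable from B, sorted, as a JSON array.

Compute FIRST by fixpoint:
round 1:
  A via A→a b: +{a}
  B via B→A A: +{a}
  B via B→c: +{c}
  S via S→A d c: +{a}
  S via S→b: +{b}
  S via S→d: +{d}
  S: {a,b,d}  A: {a}  B: {a,c}
round 2:
  B via B→S: +{b,d}
  S: {a,b,d}  A: {a}  B: {a,b,c,d}
round 3: (stable)
  S: {a,b,d}  A: {a}  B: {a,b,c,d}

FIRST(B) = ["a", "b", "c", "d"]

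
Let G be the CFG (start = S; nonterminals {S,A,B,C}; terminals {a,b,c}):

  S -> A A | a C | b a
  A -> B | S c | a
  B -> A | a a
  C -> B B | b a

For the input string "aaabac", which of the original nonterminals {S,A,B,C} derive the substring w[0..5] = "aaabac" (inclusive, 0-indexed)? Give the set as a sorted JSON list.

Convert to CNF:
  S -> A A | T1 C | T2 T1
  A -> S T0 | T1 T1 | a
  B -> S T0 | T1 T1 | a
  C -> B B | T2 T1
  T0 -> c
  T1 -> a
  T2 -> b

Fill CYK table bottom-up (cells [i..j] with 0 ≤ i ≤ j ≤ 5 only):
  [0..0]={A,B,T1}  "a"  orig:{A,B}
  [1..1]={A,B,T1}  "a"  orig:{A,B}
  [2..2]={A,B,T1}  "a"  orig:{A,B}
  [3..3]={T2}  "b"  orig:{}
  [4..4]={A,B,T1}  "a"  orig:{A,B}
  [5..5]={T0}  "c"  orig:{}
  [0..1]={A,B,C,S}  "aa"
  [1..2]={A,B,C,S}  "aa"
  [2..3]=∅  "ab"
  [3..4]={C,S}  "ba"
  [4..5]=∅  "ac"
  [0..2]={C,S}  "aaa"
  [1..3]=∅  "aab"
  [2..4]={S}  "aba"
  [3..5]={A,B}  "bac"
  [0..3]=∅  "aaab"
  [1..4]=∅  "aaba"
  [2..5]={A,B,C,S}  "abac"
  [0..4]=∅  "aaaba"
  [1..5]={C,S}  "aabac"
  [0..5]={C,S}  "aaabac"

Original NTs in T[0,5] deriving "aaabac": ["C", "S"]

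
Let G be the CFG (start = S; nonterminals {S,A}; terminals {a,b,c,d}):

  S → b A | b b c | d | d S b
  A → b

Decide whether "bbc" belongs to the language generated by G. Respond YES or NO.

Convert to CNF:
  S -> T0 A | T0 X3 | T2 X4 | d
  A -> b
  T0 -> b
  T1 -> c
  T2 -> d
  X3 -> T0 T1
  X4 -> S T0

Fill CYK table bottom-up:
  T[0,0] 'b' = {A,T0}  orig:{A}
  T[1,1] 'b' = {A,T0}  orig:{A}
  T[2,2] 'c' = {T1}  orig:{}
  T[0,1] 'bb' = {S}
  T[1,2] 'bc' = {X3}  orig:{}
  T[0,2] 'bbc' = {S}

S ∈ T[0,2] ⇒ YES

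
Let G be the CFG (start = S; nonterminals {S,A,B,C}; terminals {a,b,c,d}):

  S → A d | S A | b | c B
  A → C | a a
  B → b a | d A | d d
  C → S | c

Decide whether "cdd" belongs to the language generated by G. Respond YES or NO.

Convert to CNF:
  S -> A T0 | S A | T2 B | b
  A -> A T0 | S A | T1 T1 | T2 B | b | c
  B -> T0 A | T0 T0 | T3 T1
  C -> A T0 | S A | T2 B | b | c
  T0 -> d
  T1 -> a
  T2 -> c
  T3 -> b

Fill CYK table bottom-up:
  cell(0,0) c: {A,C,T2}  orig:{A,C}
  cell(1,1) d: {T0}  orig:{}
  cell(2,2) d: {T0}  orig:{}
  cell(0,1) cd: {A,C,S}
  cell(1,2) dd: {B}
  cell(0,2) cdd: {A,C,S}

S ∈ T[0,2] ⇒ YES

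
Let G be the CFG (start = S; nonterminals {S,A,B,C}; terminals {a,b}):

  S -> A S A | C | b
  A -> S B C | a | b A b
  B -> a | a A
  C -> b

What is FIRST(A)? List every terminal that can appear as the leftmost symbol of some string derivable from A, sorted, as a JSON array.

Compute FIRST by fixpoint:
iter 1:
  A via A→a: +{a}
  A via A→b A b: +{b}
  B via B→a: +{a}
  C via C→b: +{b}
  S via S→A S A: +{a,b}
  FIRST[S]={a,b}  FIRST[A]={a,b}  FIRST[B]={a}  FIRST[C]={b}
iter 2: (no change)
  FIRST[S]={a,b}  FIRST[A]={a,b}  FIRST[B]={a}  FIRST[C]={b}

FIRST(A) = ["a", "b"]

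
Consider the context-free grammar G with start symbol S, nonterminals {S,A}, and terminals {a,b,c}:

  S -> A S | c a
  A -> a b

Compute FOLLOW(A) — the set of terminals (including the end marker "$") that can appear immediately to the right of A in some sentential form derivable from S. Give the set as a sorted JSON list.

FIRST sets, iterate to fixpoint:
pass 1:
  A via A→a b: +{a}
  S via S→A S: +{a}
  S via S→c a: +{c}
  FIRST[S]={a,c}  FIRST[A]={a}
pass 2: done
  FIRST[S]={a,c}  FIRST[A]={a}

FOLLOW iteration:
initialize: $ ∈ FOLLOW(S)
round 1:
  S→A S: FOLLOW(A) ⊇ FIRST(S) = {a,c}; new: +{a,c}
  S: {$}  A: {a,c}
round 2: (no change)
  S: {$}  A: {a,c}

FOLLOW(A) = ["a", "c"]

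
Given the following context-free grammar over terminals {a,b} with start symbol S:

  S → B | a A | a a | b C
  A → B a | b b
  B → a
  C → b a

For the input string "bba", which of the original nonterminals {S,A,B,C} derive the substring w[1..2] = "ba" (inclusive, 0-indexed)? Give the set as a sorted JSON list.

Convert to CNF:
  S -> T0 A | T0 T0 | T1 C | a
  A -> B T0 | T1 T1
  B -> a
  C -> T1 T0
  T0 -> a
  T1 -> b

CYK table (by increasing span) (cells [i..j] with 1 ≤ i ≤ j ≤ 2 only):
  [1..1]={T1}  "b"  orig:{}
  [2..2]={B,S,T0}  "a"  orig:{B,S}
  [1..2]={C}  "ba"

Original NTs in T[1,2] deriving "ba": ["C"]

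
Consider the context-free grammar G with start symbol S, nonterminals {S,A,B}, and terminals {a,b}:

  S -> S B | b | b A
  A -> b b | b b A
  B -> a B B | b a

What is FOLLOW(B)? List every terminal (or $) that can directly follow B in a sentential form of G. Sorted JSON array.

FIRST iteration:
round 1:
  A via A→b b: +{b}
  B via B→a B B: +{a}
  B via B→b a: +{b}
  S via S→b: +{b}
  FIRST(S)={b}  FIRST(A)={b}  FIRST(B)={a,b}
round 2: done
  FIRST(S)={b}  FIRST(A)={b}  FIRST(B)={a,b}

FOLLOW iteration:
initialize: $ ∈ FOLLOW(S)
round 1:
  B→a B B: FOLLOW(B) ⊇ FIRST(B) = {a,b}; new: +{a,b}
  S→S B: FOLLOW(S) ⊇ FIRST(B) = {a,b}; new: +{a,b}
  S→S B: FOLLOW(B) ⊇ FOLLOW(S) ⊇ {$,a,b}; new: +{$}
  S→b A: FOLLOW(A) ⊇ FOLLOW(S) ⊇ {$,a,b}; new: +{$,a,b}
  S: {$,a,b}  A: {$,a,b}  B: {$,a,b}
round 2: (no change)
  S: {$,a,b}  A: {$,a,b}  B: {$,a,b}

FOLLOW(B) = ["$", "a", "b"]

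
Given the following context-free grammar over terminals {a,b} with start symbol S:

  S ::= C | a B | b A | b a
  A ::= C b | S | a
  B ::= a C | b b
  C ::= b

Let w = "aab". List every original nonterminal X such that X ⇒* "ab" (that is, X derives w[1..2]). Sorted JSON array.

CNF form of G:
  S -> T0 A | T0 T1 | T1 B | b
  A -> C T0 | T0 A | T0 T1 | T1 B | a | b
  B -> T0 T0 | T1 C
  C -> b
  T0 -> b
  T1 -> a

CYK table (by increasing span) (cells [i..j] with 1 ≤ i ≤ j ≤ 2 only):
  [1..1]={A,T1}  "a"  orig:{A}
  [2..2]={A,C,S,T0}  "b"  orig:{A,C,S}
  [1..2]={B}  "ab"

Original NTs in T[1,2] deriving "ab": ["B"]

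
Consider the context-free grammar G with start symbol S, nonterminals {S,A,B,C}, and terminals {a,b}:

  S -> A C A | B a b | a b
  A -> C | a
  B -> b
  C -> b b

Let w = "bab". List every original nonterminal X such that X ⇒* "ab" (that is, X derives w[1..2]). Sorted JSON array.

CNF form of G:
  S -> A X2 | B X3 | T1 T0
  A -> T0 T0 | a
  B -> b
  C -> T0 T0
  T0 -> b
  T1 -> a
  X2 -> C A
  X3 -> T1 T0

Fill CYK table bottom-up — only the sub-triangle for w[1..2]:
  [1..1]={A,T1}  "a"  orig:{A}
  [2..2]={B,T0}  "b"  orig:{B}
  [1..2]={S,X3}  "ab"  orig:{S}

Original NTs in T[1,2] deriving "ab": ["S"]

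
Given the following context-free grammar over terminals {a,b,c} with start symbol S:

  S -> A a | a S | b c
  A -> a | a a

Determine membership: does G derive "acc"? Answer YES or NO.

Convert to CNF:
  S -> A T0 | T0 S | T1 T2
  A -> T0 T0 | a
  T0 -> a
  T1 -> b
  T2 -> c

Fill CYK table bottom-up:
  [0..0]={A,T0}  "a"  orig:{A}
  [1..1]={T2}  "c"  orig:{}
  [2..2]={T2}  "c"  orig:{}
  [0..1]=∅  "ac"
  [1..2]=∅  "cc"
  [0..2]=∅  "acc"

S ∉ T[0,2] ⇒ NO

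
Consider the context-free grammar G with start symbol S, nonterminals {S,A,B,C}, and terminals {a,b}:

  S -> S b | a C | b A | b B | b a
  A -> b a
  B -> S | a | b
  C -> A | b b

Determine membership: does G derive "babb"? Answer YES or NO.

Convert to CNF:
  S -> S T0 | T0 A | T0 B | T0 T1 | T1 C
  A -> T0 T1
  B -> S T0 | T0 A | T0 B | T0 T1 | T1 C | a | b
  C -> T0 T0 | T0 T1
  T0 -> b
  T1 -> a

CYK table (by increasing span):
  T[0,0] 'b' = {B,T0}  orig:{B}
  T[1,1] 'a' = {B,T1}  orig:{B}
  T[2,2] 'b' = {B,T0}  orig:{B}
  T[3,3] 'b' = {B,T0}  orig:{B}
  T[0,1] 'ba' = {A,B,C,S}
  T[1,2] 'ab' = ∅
  T[2,3] 'bb' = {B,C,S}
  T[0,2] 'bab' = {B,S}
  T[1,3] 'abb' = {B,S}
  T[0,3] 'babb' = {B,S}

S ∈ T[0,3] ⇒ YES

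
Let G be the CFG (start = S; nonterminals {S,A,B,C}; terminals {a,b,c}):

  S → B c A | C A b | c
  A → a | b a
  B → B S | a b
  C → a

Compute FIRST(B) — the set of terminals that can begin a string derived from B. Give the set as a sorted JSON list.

FIRST iteration:
[1]
  A via A→a: +{a}
  A via A→b a: +{b}
  B via B→a b: +{a}
  C via C→a: +{a}
  S via S→B c A: +{a}
  S via S→c: +{c}
  S: {a,c}  A: {a,b}  B: {a}  C: {a}
[2] — fixpoint
  S: {a,c}  A: {a,b}  B: {a}  C: {a}

FIRST(B) = ["a"]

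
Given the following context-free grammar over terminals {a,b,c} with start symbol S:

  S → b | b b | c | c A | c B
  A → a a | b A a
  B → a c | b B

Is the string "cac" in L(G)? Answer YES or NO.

Convert to CNF:
  S -> T1 T1 | T2 A | T2 B | b | c
  A -> T0 T0 | T1 X3
  B -> T0 T2 | T1 B
  T0 -> a
  T1 -> b
  T2 -> c
  X3 -> A T0

Fill CYK table bottom-up:
  cell(0,0) c: {S,T2}  orig:{S}
  cell(1,1) a: {T0}  orig:{}
  cell(2,2) c: {S,T2}  orig:{S}
  cell(0,1) ca: ∅
  cell(1,2) ac: {B}
  cell(0,2) cac: {S}

S ∈ T[0,2] ⇒ YES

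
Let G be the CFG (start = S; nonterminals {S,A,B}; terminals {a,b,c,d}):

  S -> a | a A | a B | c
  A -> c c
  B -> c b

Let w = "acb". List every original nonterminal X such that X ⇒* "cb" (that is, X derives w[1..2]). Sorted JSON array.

CNF form of G:
  S -> T2 A | T2 B | a | c
  A -> T0 T0
  B -> T0 T1
  T0 -> c
  T1 -> b
  T2 -> a

Fill CYK table bottom-up — only the sub-triangle for w[1..2]:
  [1..1]={S,T0}  "c"  orig:{S}
  [2..2]={T1}  "b"  orig:{}
  [1..2]={B}  "cb"

Original NTs in T[1,2] deriving "cb": ["B"]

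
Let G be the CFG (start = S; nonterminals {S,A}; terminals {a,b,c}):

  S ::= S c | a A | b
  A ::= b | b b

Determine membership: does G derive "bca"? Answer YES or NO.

Convert to CNF:
  S -> S T1 | T2 A | b
  A -> T0 T0 | b
  T0 -> b
  T1 -> c
  T2 -> a

CYK fill:
  T[0,0] 'b' = {A,S,T0}  orig:{A,S}
  T[1,1] 'c' = {T1}  orig:{}
  T[2,2] 'a' = {T2}  orig:{}
  T[0,1] 'bc' = {S}
  T[1,2] 'ca' = ∅
  T[0,2] 'bca' = ∅

S ∉ T[0,2] ⇒ NO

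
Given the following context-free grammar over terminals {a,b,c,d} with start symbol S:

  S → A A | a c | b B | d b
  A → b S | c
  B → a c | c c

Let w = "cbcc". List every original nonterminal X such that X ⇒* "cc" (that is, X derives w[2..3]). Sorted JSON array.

CNF form of G:
  S -> A A | T0 B | T1 T2 | T3 T0
  A -> T0 S | c
  B -> T1 T2 | T2 T2
  T0 -> b
  T1 -> a
  T2 -> c
  T3 -> d

Fill CYK table bottom-up — only the sub-triangle for w[2..3]:
  [2..2]={A,T2}  "c"  orig:{A}
  [3..3]={A,T2}  "c"  orig:{A}
  [2..3]={B,S}  "cc"

Original NTs in T[2,3] deriving "cc": ["B", "S"]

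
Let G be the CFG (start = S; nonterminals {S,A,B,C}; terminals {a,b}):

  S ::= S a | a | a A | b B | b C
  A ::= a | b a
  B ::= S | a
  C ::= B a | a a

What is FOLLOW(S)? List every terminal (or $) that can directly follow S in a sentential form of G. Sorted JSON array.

Compute FIRST by fixpoint:
pass 1:
  A via A→a: +{a}
  A via A→b a: +{b}
  B via B→a: +{a}
  C via C→B a: +{a}
  S via S→a: +{a}
  S via S→b B: +{b}
  FIRST(S)={a,b}  FIRST(A)={a,b}  FIRST(B)={a}  FIRST(C)={a}
pass 2:
  B via B→S: +{b}
  C via C→B a: +{b}
  FIRST(S)={a,b}  FIRST(A)={a,b}  FIRST(B)={a,b}  FIRST(C)={a,b}
pass 3: (no change)
  FIRST(S)={a,b}  FIRST(A)={a,b}  FIRST(B)={a,b}  FIRST(C)={a,b}

FOLLOW sets:
FOLLOW(S) := {$}
round 1:
  C→B a: FOLLOW(B) ⊇ FIRST(a) = {a}; new: +{a}
  S→S a: FOLLOW(S) ⊇ FIRST(a) = {a}; new: +{a}
  S→a A: FOLLOW(A) ⊇ FOLLOW(S) ⊇ {$,a}; new: +{$,a}
  S→b B: FOLLOW(B) ⊇ FOLLOW(S) ⊇ {$,a}; new: +{$}
  S→b C: FOLLOW(C) ⊇ FOLLOW(S) ⊇ {$,a}; new: +{$,a}
  FOLLOW(S)={$,a}  FOLLOW(A)={$,a}  FOLLOW(B)={$,a}  FOLLOW(C)={$,a}
round 2: — fixpoint
  FOLLOW(S)={$,a}  FOLLOW(A)={$,a}  FOLLOW(B)={$,a}  FOLLOW(C)={$,a}

FOLLOW(S) = ["$", "a"]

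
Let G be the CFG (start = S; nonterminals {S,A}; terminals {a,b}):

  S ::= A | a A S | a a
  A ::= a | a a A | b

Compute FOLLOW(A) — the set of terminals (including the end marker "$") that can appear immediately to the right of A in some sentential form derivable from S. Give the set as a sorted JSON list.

Compute FIRST by fixpoint:
round 1:
  A via A→a: +{a}
  A via A→b: +{b}
  S via S→A: +{a,b}
  FIRST[S]={a,b}  FIRST[A]={a,b}
round 2: — fixpoint
  FIRST[S]={a,b}  FIRST[A]={a,b}

FOLLOW sets:
FOLLOW(S) := {$}
round 1:
  S→A: FOLLOW(A) ⊇ FOLLOW(S) ⊇ {$}; new: +{$}
  S→a A S: FOLLOW(A) ⊇ FIRST(S) = {a,b}; new: +{a,b}
  FOLLOW(S)={$}  FOLLOW(A)={$,a,b}
round 2: (stable)
  FOLLOW(S)={$}  FOLLOW(A)={$,a,b}

FOLLOW(A) = ["$", "a", "b"]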